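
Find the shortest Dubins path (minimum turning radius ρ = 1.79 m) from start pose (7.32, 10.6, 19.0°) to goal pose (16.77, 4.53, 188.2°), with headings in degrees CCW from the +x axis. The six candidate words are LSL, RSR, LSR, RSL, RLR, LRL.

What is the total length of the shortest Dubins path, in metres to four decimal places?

Let ψ = atan2(Δy, Δx) = atan2(-6.07, 9.45) = -32.7138° be the start→goal bearing.
Normalize: d = |goal − start| / ρ = 11.231536/1.79 = 6.274601, α = (θ_start − ψ) mod 360° = 51.7138° = 0.902576 rad, β = (θ_goal − ψ) mod 360° = 220.9138° = 3.855673 rad.
Common terms: sin α = 0.784925, cos α = 0.619590, sin β = -0.654922, cos β = -0.755696, cos(α−β) = -0.982287, d² = 39.370619. Work in radians in the unit-radius frame; every candidate has L = ρ·(t + p + q).
LSL: p² = 2 + d² − 2cos(α−β) + 2d(sin α − sin β) = 61.404134; p = √p² = 7.836079; φ = atan2(cos β − cos α, d + sin α − sin β) = -0.176421 rad; t = (φ − α) mod 2π = 5.204189 rad, q = (β − φ) mod 2π = 4.032093 rad → L = 1.79·(5.204189 + 7.836079 + 4.032093) = 1.79·17.072361 = 30.559527 m
RSR: p² = 2 + d² − 2cos(α−β) + 2d(sin β − sin α) = 25.266253; p = √p² = 5.026555; φ = atan2(cos α − cos β, d − sin α + sin β) = 0.277138 rad; t = (α − φ) mod 2π = 0.625437 rad, q = (φ − β) mod 2π = 2.704651 rad → L = 1.79·(0.625437 + 5.026555 + 2.704651) = 1.79·8.356643 = 14.958391 m
LSR: p² = d² − 2 + 2cos(α−β) + 2d(sin α + sin β) = 37.037476; p = √p² = 6.085842; φ = atan2(−cos α − cos β, d + sin α + sin β) − atan2(−2, p) = 0.338761 rad; t = (φ − α) mod 2π = 5.719371 rad, q = (φ − β) mod 2π = 2.766274 rad → L = 1.79·(5.719371 + 6.085842 + 2.766274) = 1.79·14.571487 = 26.082961 m
RSL: p² = d² − 2 + 2cos(α−β) − 2d(sin α + sin β) = 33.774612; p = √p² = 5.811593; φ = atan2(cos α + cos β, d − sin α − sin β) − atan2(2, p) = -0.353591 rad; t = (α − φ) mod 2π = 1.256167 rad, q = (β − φ) mod 2π = 4.209264 rad → L = 1.79·(1.256167 + 5.811593 + 4.209264) = 1.79·11.277024 = 20.185873 m
RLR: c = (6 − d² + 2cos(α−β) + 2d(sin α − sin β))/8 = -2.158282, |c| > 1 → infeasible
LRL: c = (6 − d² + 2cos(α−β) − 2d(sin α − sin β))/8 = -6.675517, |c| > 1 → infeasible
Shortest: RSR with L = 14.958391 m ≈ 14.9584 m

14.9584 m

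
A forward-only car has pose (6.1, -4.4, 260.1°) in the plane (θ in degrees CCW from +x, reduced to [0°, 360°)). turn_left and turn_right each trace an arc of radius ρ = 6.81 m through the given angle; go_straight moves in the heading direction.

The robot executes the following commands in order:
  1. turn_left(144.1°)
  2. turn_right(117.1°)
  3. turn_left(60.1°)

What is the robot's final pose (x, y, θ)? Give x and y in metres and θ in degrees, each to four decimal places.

(33.8131, -17.9711, 347.2000°)

set_pose: (x, y, θ) = (6.1000, -4.4000, 260.1000°), ρ = 6.81
turn_left(144.1°): centre at ρ to the left, rotate +144.1° → (17.5563, -10.4530, 404.2000° ≡ 44.2000°)
turn_right(117.1°): centre at ρ to the right, rotate −117.1° → (28.8129, -13.3327, -72.9000° ≡ 287.1000°)
turn_left(60.1°): centre at ρ to the left, rotate +60.1° → (33.8131, -17.9711, 347.2000°)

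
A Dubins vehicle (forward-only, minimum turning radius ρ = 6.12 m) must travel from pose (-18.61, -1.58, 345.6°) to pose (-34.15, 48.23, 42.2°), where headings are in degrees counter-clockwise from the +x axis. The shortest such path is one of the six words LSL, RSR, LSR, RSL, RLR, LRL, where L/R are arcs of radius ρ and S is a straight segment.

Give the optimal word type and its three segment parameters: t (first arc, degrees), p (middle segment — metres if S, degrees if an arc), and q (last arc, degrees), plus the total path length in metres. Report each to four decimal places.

LSR: t = 139.8042°, p = 39.5755 m, q = 83.2042°, L = 63.3960 m

Let ψ = atan2(Δy, Δx) = atan2(49.81, -15.54) = 107.3272° be the start→goal bearing.
Normalize: d = |goal − start| / ρ = 52.177847/6.12 = 8.525792, α = (θ_start − ψ) mod 360° = 238.2728° = 4.158645 rad, β = (θ_goal − ψ) mod 360° = 294.8728° = 5.146502 rad.
Common terms: sin α = -0.850562, cos α = -0.525875, sin β = -0.907244, cos β = 0.420606, cos(α−β) = 0.550481, d² = 72.689129. Work in radians in the unit-radius frame; every candidate has L = ρ·(t + p + q).
LSL: p² = 2 + d² − 2cos(α−β) + 2d(sin α − sin β) = 74.554680; p = √p² = 8.634505; φ = atan2(cos β − cos α, d + sin α − sin β) = 0.109837 rad; t = (φ − α) mod 2π = 2.234377 rad, q = (β − φ) mod 2π = 5.036665 rad → L = 6.12·(2.234377 + 8.634505 + 5.036665) = 6.12·15.905547 = 97.341947 m
RSR: p² = 2 + d² − 2cos(α−β) + 2d(sin β − sin α) = 72.621655; p = √p² = 8.521834; φ = atan2(cos α − cos β, d − sin α + sin β) = -0.111295 rad; t = (α − φ) mod 2π = 4.269940 rad, q = (φ − β) mod 2π = 1.025389 rad → L = 6.12·(4.269940 + 8.521834 + 1.025389) = 6.12·13.817163 = 84.561037 m
LSR: p² = d² − 2 + 2cos(α−β) + 2d(sin α + sin β) = 41.816724; p = √p² = 6.466585; φ = atan2(−cos α − cos β, d + sin α + sin β) − atan2(−2, p) = 0.315503 rad; t = (φ − α) mod 2π = 2.440043 rad, q = (φ − β) mod 2π = 1.452187 rad → L = 6.12·(2.440043 + 6.466585 + 1.452187) = 6.12·10.358815 = 63.395951 m
RSL: p² = d² − 2 + 2cos(α−β) − 2d(sin α + sin β) = 101.763457; p = √p² = 10.087787; φ = atan2(cos α + cos β, d − sin α − sin β) − atan2(2, p) = -0.205958 rad; t = (α − φ) mod 2π = 4.364603 rad, q = (β − φ) mod 2π = 5.352460 rad → L = 6.12·(4.364603 + 10.087787 + 5.352460) = 6.12·19.804850 = 121.205683 m
RLR: c = (6 − d² + 2cos(α−β) + 2d(sin α − sin β))/8 = -8.077707, |c| > 1 → infeasible
LRL: c = (6 − d² + 2cos(α−β) − 2d(sin α − sin β))/8 = -8.319335, |c| > 1 → infeasible
Shortest: LSR with L = 63.395951 m ≈ 63.3960 m
Convert LSR to answer units (arcs ×180/π): t = 2.440043·180/π = 139.8042°, p = ρ·p = 6.12·6.466585 = 39.5755 m, q = 1.452187·180/π = 83.2042°, L = 63.3960 m.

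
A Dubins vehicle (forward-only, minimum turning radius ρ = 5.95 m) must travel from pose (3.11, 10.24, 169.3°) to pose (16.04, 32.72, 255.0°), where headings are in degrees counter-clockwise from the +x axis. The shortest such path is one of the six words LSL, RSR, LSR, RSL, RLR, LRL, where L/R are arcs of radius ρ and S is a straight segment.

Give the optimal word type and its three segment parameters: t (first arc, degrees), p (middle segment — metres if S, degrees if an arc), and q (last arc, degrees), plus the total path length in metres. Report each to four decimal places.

Let ψ = atan2(Δy, Δx) = atan2(22.48, 12.93) = 60.0934° be the start→goal bearing.
Normalize: d = |goal − start| / ρ = 25.933286/5.95 = 4.358535, α = (θ_start − ψ) mod 360° = 109.2066° = 1.906014 rad, β = (θ_goal − ψ) mod 360° = 194.9066° = 3.401761 rad.
Common terms: sin α = 0.944339, cos α = -0.328975, sin β = -0.257243, cos β = -0.966347, cos(α−β) = 0.074979, d² = 18.996831. Work in radians in the unit-radius frame; every candidate has L = ρ·(t + p + q).
LSL: p² = 2 + d² − 2cos(α−β) + 2d(sin α − sin β) = 31.321150; p = √p² = 5.596530; φ = atan2(cos β − cos α, d + sin α − sin β) = -0.114135 rad; t = (φ − α) mod 2π = 4.263037 rad, q = (β − φ) mod 2π = 3.515896 rad → L = 5.95·(4.263037 + 5.596530 + 3.515896) = 5.95·13.375463 = 79.584003 m
RSR: p² = 2 + d² − 2cos(α−β) + 2d(sin β − sin α) = 10.372596; p = √p² = 3.220652; φ = atan2(cos α − cos β, d − sin α + sin β) = 0.199217 rad; t = (α − φ) mod 2π = 1.706797 rad, q = (φ − β) mod 2π = 3.080641 rad → L = 5.95·(1.706797 + 3.220652 + 3.080641) = 5.95·8.008090 = 47.648134 m
LSR: p² = d² − 2 + 2cos(α−β) + 2d(sin α + sin β) = 23.136246; p = √p² = 4.810015; φ = atan2(−cos α − cos β, d + sin α + sin β) − atan2(−2, p) = 0.645346 rad; t = (φ − α) mod 2π = 5.022518 rad, q = (φ − β) mod 2π = 3.526770 rad → L = 5.95·(5.022518 + 4.810015 + 3.526770) = 5.95·13.359303 = 79.487853 m
RSL: p² = d² − 2 + 2cos(α−β) − 2d(sin α + sin β) = 11.157331; p = √p² = 3.340259; φ = atan2(cos α + cos β, d − sin α − sin β) − atan2(2, p) = -0.878680 rad; t = (α − φ) mod 2π = 2.784694 rad, q = (β − φ) mod 2π = 4.280442 rad → L = 5.95·(2.784694 + 3.340259 + 4.280442) = 5.95·10.405395 = 61.912101 m
RLR: c = (6 − d² + 2cos(α−β) + 2d(sin α − sin β))/8 = -0.296575; p = 2π − arccos c = 4.411285 rad; φ = atan2(cos α − cos β, d − sin α + sin β) = 0.199217 rad; t = (α − φ + p/2) mod 2π = 3.912440 rad, q = (α − β − t + p) mod 2π = 5.286283 rad → L = 5.95·(3.912440 + 4.411285 + 5.286283) = 5.95·13.610008 = 80.979550 m
LRL: c = (6 − d² + 2cos(α−β) − 2d(sin α − sin β))/8 = -2.915144, |c| > 1 → infeasible
Shortest: RSR with L = 47.648134 m ≈ 47.6481 m
Convert RSR to answer units (arcs ×180/π): t = 1.706797·180/π = 97.7923°, p = ρ·p = 5.95·3.220652 = 19.1629 m, q = 3.080641·180/π = 176.5077°, L = 47.6481 m.

RSR: t = 97.7923°, p = 19.1629 m, q = 176.5077°, L = 47.6481 m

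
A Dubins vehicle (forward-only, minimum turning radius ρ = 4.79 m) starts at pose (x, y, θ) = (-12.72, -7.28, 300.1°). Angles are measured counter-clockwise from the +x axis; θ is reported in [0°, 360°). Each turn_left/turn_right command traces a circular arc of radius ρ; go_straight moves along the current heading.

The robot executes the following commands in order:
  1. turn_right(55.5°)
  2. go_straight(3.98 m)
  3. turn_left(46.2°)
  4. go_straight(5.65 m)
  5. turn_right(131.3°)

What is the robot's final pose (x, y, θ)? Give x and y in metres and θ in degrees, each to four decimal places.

(-18.5441, -30.5571, 159.5000°)

set_pose: (x, y, θ) = (-12.7200, -7.2800, 300.1000°), ρ = 4.79
turn_right(55.5°): centre at ρ to the right, rotate −55.5° → (-12.5371, -11.7368, 244.6000°)
go_straight(3.98): x += 3.98·cos θ, y += 3.98·sin θ → (-14.2443, -15.3321, 244.6000°)
turn_left(46.2°): centre at ρ to the left, rotate +46.2° → (-14.3951, -19.0877, 290.8000°)
go_straight(5.65): x += 5.65·cos θ, y += 5.65·sin θ → (-12.3887, -24.3694, 290.8000°)
turn_right(131.3°): centre at ρ to the right, rotate −131.3° → (-18.5441, -30.5571, 159.5000°)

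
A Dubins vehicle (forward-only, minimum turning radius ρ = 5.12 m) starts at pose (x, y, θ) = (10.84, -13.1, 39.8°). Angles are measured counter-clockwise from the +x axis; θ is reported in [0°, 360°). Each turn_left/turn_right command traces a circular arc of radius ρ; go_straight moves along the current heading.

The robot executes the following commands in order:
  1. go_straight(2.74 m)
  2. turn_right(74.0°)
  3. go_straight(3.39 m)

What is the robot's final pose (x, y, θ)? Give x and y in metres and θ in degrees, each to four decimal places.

set_pose: (x, y, θ) = (10.8400, -13.1000, 39.8000°), ρ = 5.12
go_straight(2.74): x += 2.74·cos θ, y += 2.74·sin θ → (12.9451, -11.3461, 39.8000°)
turn_right(74.0°): centre at ρ to the right, rotate −74.0° → (19.1003, -11.0451, -34.2000° ≡ 325.8000°)
go_straight(3.39): x += 3.39·cos θ, y += 3.39·sin θ → (21.9041, -12.9505, 325.8000°)

(21.9041, -12.9505, 325.8000°)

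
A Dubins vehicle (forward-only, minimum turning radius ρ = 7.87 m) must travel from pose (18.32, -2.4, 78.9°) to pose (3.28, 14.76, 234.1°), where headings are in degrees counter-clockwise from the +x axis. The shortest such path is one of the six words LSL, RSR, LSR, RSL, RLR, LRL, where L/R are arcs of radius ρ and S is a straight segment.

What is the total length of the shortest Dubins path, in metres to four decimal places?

Let ψ = atan2(Δy, Δx) = atan2(17.16, -15.04) = 131.2332° be the start→goal bearing.
Normalize: d = |goal − start| / ρ = 22.818133/7.87 = 2.899382, α = (θ_start − ψ) mod 360° = 307.6668° = 5.369799 rad, β = (θ_goal − ψ) mod 360° = 102.8668° = 1.795365 rad.
Common terms: sin α = -0.791577, cos α = 0.611069, sin β = 0.974890, cos β = -0.222686, cos(α−β) = -0.907777, d² = 8.406414. Work in radians in the unit-radius frame; every candidate has L = ρ·(t + p + q).
LSL: p² = 2 + d² − 2cos(α−β) + 2d(sin α − sin β) = 1.978641; p = √p² = 1.406642; φ = atan2(cos β − cos α, d + sin α − sin β) = -0.634441 rad; t = (φ − α) mod 2π = 0.278945 rad, q = (β − φ) mod 2π = 2.429806 rad → L = 7.87·(0.278945 + 1.406642 + 2.429806) = 7.87·4.115393 = 32.388141 m
RSR: p² = 2 + d² − 2cos(α−β) + 2d(sin β − sin α) = 22.465296; p = √p² = 4.739757; φ = atan2(cos α − cos β, d − sin α + sin β) = 0.176827 rad; t = (α − φ) mod 2π = 5.192973 rad, q = (φ − β) mod 2π = 4.664647 rad → L = 7.87·(5.192973 + 4.739757 + 4.664647) = 7.87·14.597377 = 114.881354 m
LSR: p² = d² − 2 + 2cos(α−β) + 2d(sin α + sin β) = 5.653847; p = √p² = 2.377782; φ = atan2(−cos α − cos β, d + sin α + sin β) − atan2(−2, p) = 0.573988 rad; t = (φ − α) mod 2π = 1.487374 rad, q = (φ − β) mod 2π = 5.061809 rad → L = 7.87·(1.487374 + 2.377782 + 5.061809) = 7.87·8.926965 = 70.255214 m
RSL: p² = d² − 2 + 2cos(α−β) − 2d(sin α + sin β) = 3.527871; p = √p² = 1.878263; φ = atan2(cos α + cos β, d − sin α − sin β) − atan2(2, p) = -0.674746 rad; t = (α − φ) mod 2π = 6.044545 rad, q = (β − φ) mod 2π = 2.470111 rad → L = 7.87·(6.044545 + 1.878263 + 2.470111) = 7.87·10.392918 = 81.792268 m
RLR: c = (6 − d² + 2cos(α−β) + 2d(sin α − sin β))/8 = -1.808162, |c| > 1 → infeasible
LRL: c = (6 − d² + 2cos(α−β) − 2d(sin α − sin β))/8 = 0.752670; p = 2π − arccos c = 5.564497 rad; φ = atan2(cos β − cos α, d + sin α − sin β) = -0.634441 rad; t = (φ − α + p/2) mod 2π = 3.061194 rad, q = (β − α − t + p) mod 2π = 5.212054 rad → L = 7.87·(3.061194 + 5.564497 + 5.212054) = 7.87·13.837745 = 108.903051 m
Shortest: LSL with L = 32.388141 m ≈ 32.3881 m

32.3881 m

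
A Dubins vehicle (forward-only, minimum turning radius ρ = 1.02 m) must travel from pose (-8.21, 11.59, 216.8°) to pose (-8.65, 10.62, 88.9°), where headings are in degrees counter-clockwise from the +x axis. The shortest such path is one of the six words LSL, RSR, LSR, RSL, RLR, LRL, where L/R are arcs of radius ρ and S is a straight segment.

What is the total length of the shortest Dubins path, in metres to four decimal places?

Let ψ = atan2(Δy, Δx) = atan2(-0.97, -0.44) = -114.3994° be the start→goal bearing.
Normalize: d = |goal − start| / ρ = 1.065129/1.02 = 1.044244, α = (θ_start − ψ) mod 360° = 331.1994° = 5.780521 rad, β = (θ_goal − ψ) mod 360° = 203.2994° = 3.548245 rad.
Common terms: sin α = -0.481762, cos α = 0.876302, sin β = -0.395536, cos β = -0.918450, cos(α−β) = -0.614285, d² = 1.090446. Work in radians in the unit-radius frame; every candidate has L = ρ·(t + p + q).
LSL: p² = 2 + d² − 2cos(α−β) + 2d(sin α − sin β) = 4.138935; p = √p² = 2.034437; φ = atan2(cos β − cos α, d + sin α − sin β) = -1.080485 rad; t = (φ − α) mod 2π = 5.705365 rad, q = (β − φ) mod 2π = 4.628729 rad → L = 1.02·(5.705365 + 2.034437 + 4.628729) = 1.02·12.368532 = 12.615902 m
RSR: p² = 2 + d² − 2cos(α−β) + 2d(sin β − sin α) = 4.499098; p = √p² = 2.121108; φ = atan2(cos α − cos β, d − sin α + sin β) = 1.008699 rad; t = (α − φ) mod 2π = 4.771822 rad, q = (φ − β) mod 2π = 3.743640 rad → L = 1.02·(4.771822 + 2.121108 + 3.743640) = 1.02·10.636569 = 10.849301 m
LSR: p² = d² − 2 + 2cos(α−β) + 2d(sin α + sin β) = -3.970353 < 0 → infeasible
RSL: p² = d² − 2 + 2cos(α−β) − 2d(sin α + sin β) = -0.305896 < 0 → infeasible
RLR: c = (6 − d² + 2cos(α−β) + 2d(sin α − sin β))/8 = 0.437613; p = 2π − arccos c = 5.165331 rad; φ = atan2(cos α − cos β, d − sin α + sin β) = 1.008699 rad; t = (α − φ + p/2) mod 2π = 1.071302 rad, q = (α − β − t + p) mod 2π = 0.043120 rad → L = 1.02·(1.071302 + 5.165331 + 0.043120) = 1.02·6.279753 = 6.405348 m
LRL: c = (6 − d² + 2cos(α−β) − 2d(sin α − sin β))/8 = 0.482633; p = 2π − arccos c = 5.216048 rad; φ = atan2(cos β − cos α, d + sin α − sin β) = -1.080485 rad; t = (φ − α + p/2) mod 2π = 2.030204 rad, q = (β − α − t + p) mod 2π = 0.953568 rad → L = 1.02·(2.030204 + 5.216048 + 0.953568) = 1.02·8.199819 = 8.363816 m
Shortest: RLR with L = 6.405348 m ≈ 6.4053 m

6.4053 m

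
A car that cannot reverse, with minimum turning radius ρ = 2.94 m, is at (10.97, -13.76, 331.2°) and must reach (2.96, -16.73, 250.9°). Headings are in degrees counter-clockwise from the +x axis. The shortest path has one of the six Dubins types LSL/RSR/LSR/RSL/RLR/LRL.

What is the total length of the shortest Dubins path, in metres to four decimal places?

22.0920 m

Let ψ = atan2(Δy, Δx) = atan2(-2.97, -8.01) = -159.6559° be the start→goal bearing.
Normalize: d = |goal − start| / ρ = 8.542892/2.94 = 2.905746, α = (θ_start − ψ) mod 360° = 130.8559° = 2.283866 rad, β = (θ_goal − ψ) mod 360° = 50.5559° = 0.882367 rad.
Common terms: sin α = 0.756357, cos α = -0.654159, sin β = 0.772245, cos β = 0.635325, cos(α−β) = 0.168489, d² = 8.443357. Work in radians in the unit-radius frame; every candidate has L = ρ·(t + p + q).
LSL: p² = 2 + d² − 2cos(α−β) + 2d(sin α − sin β) = 10.014048; p = √p² = 3.164498; φ = atan2(cos β − cos α, d + sin α − sin β) = 0.419698 rad; t = (φ − α) mod 2π = 4.419017 rad, q = (β − φ) mod 2π = 0.462669 rad → L = 2.94·(4.419017 + 3.164498 + 0.462669) = 2.94·8.046184 = 23.655781 m
RSR: p² = 2 + d² − 2cos(α−β) + 2d(sin β − sin α) = 10.198709; p = √p² = 3.193542; φ = atan2(cos α − cos β, d − sin α + sin β) = -0.415643 rad; t = (α − φ) mod 2π = 2.699510 rad, q = (φ − β) mod 2π = 4.985175 rad → L = 2.94·(2.699510 + 3.193542 + 4.985175) = 2.94·10.878226 = 31.981986 m
LSR: p² = d² − 2 + 2cos(α−β) + 2d(sin α + sin β) = 15.663792; p = √p² = 3.957751; φ = atan2(−cos α − cos β, d + sin α + sin β) − atan2(−2, p) = 0.472156 rad; t = (φ − α) mod 2π = 4.471475 rad, q = (φ − β) mod 2π = 5.872974 rad → L = 2.94·(4.471475 + 3.957751 + 5.872974) = 2.94·14.302200 = 42.048467 m
RSL: p² = d² − 2 + 2cos(α−β) − 2d(sin α + sin β) = -2.103121 < 0 → infeasible
RLR: c = (6 − d² + 2cos(α−β) + 2d(sin α − sin β))/8 = -0.274839; p = 2π − arccos c = 4.433967 rad; φ = atan2(cos α − cos β, d − sin α + sin β) = -0.415643 rad; t = (α − φ + p/2) mod 2π = 4.916493 rad, q = (α − β − t + p) mod 2π = 0.918973 rad → L = 2.94·(4.916493 + 4.433967 + 0.918973) = 2.94·10.269434 = 30.192135 m
LRL: c = (6 − d² + 2cos(α−β) − 2d(sin α − sin β))/8 = -0.251756; p = 2π − arccos c = 4.457895 rad; φ = atan2(cos β − cos α, d + sin α − sin β) = 0.419698 rad; t = (φ − α + p/2) mod 2π = 0.364779 rad, q = (β − α − t + p) mod 2π = 2.691616 rad → L = 2.94·(0.364779 + 4.457895 + 2.691616) = 2.94·7.514290 = 22.092013 m
Shortest: LRL with L = 22.092013 m ≈ 22.0920 m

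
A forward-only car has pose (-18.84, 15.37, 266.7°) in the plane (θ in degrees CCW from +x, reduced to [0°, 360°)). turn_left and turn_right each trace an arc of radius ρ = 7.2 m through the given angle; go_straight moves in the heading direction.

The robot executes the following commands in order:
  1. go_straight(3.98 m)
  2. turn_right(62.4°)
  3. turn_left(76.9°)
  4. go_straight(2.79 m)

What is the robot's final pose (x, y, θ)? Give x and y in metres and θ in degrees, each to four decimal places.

set_pose: (x, y, θ) = (-18.8400, 15.3700, 266.7000°), ρ = 7.2
go_straight(3.98): x += 3.98·cos θ, y += 3.98·sin θ → (-19.0691, 11.3966, 266.7000°)
turn_right(62.4°): centre at ρ to the right, rotate −62.4° → (-23.2943, 5.2490, 204.3000°)
turn_left(76.9°): centre at ρ to the left, rotate +76.9° → (-27.3942, -2.7116, 281.2000°)
go_straight(2.79): x += 2.79·cos θ, y += 2.79·sin θ → (-26.8523, -5.4485, 281.2000°)

(-26.8523, -5.4485, 281.2000°)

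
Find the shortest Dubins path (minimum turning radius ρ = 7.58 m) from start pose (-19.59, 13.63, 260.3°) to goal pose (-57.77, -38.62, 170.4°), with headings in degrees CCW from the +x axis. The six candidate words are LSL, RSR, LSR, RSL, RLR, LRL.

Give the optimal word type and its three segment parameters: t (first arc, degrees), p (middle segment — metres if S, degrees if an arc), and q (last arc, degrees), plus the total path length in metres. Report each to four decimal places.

RSR: t = 22.8929°, p = 54.6614 m, q = 67.0071°, L = 66.5548 m

Let ψ = atan2(Δy, Δx) = atan2(-52.25, -38.18) = -126.1563° be the start→goal bearing.
Normalize: d = |goal − start| / ρ = 64.713020/7.58 = 8.537338, α = (θ_start − ψ) mod 360° = 26.4563° = 0.461749 rad, β = (θ_goal − ψ) mod 360° = 296.5563° = 5.175883 rad.
Common terms: sin α = 0.445514, cos α = 0.895275, sin β = -0.894496, cos β = 0.447076, cos(α−β) = 0.001745, d² = 72.886135. Work in radians in the unit-radius frame; every candidate has L = ρ·(t + p + q).
LSL: p² = 2 + d² − 2cos(α−β) + 2d(sin α − sin β) = 97.762885; p = √p² = 9.887512; φ = atan2(cos β − cos α, d + sin α − sin β) = -0.045345 rad; t = (φ − α) mod 2π = 5.776091 rad, q = (β − φ) mod 2π = 5.221228 rad → L = 7.58·(5.776091 + 9.887512 + 5.221228) = 7.58·20.884831 = 158.307020 m
RSR: p² = 2 + d² − 2cos(α−β) + 2d(sin β − sin α) = 52.002403; p = √p² = 7.211269; φ = atan2(cos α − cos β, d − sin α + sin β) = 0.062193 rad; t = (α − φ) mod 2π = 0.399556 rad, q = (φ − β) mod 2π = 1.169495 rad → L = 7.58·(0.399556 + 7.211269 + 1.169495) = 7.58·8.780320 = 66.554827 m
LSR: p² = d² − 2 + 2cos(α−β) + 2d(sin α + sin β) = 63.223415; p = √p² = 7.951315; φ = atan2(−cos α − cos β, d + sin α + sin β) − atan2(−2, p) = 0.081957 rad; t = (φ − α) mod 2π = 5.903393 rad, q = (φ − β) mod 2π = 1.189259 rad → L = 7.58·(5.903393 + 7.951315 + 1.189259) = 7.58·15.043968 = 114.033275 m
RSL: p² = d² − 2 + 2cos(α−β) − 2d(sin α + sin β) = 78.555835; p = √p² = 8.863173; φ = atan2(cos α + cos β, d − sin α − sin β) − atan2(2, p) = -0.073655 rad; t = (α − φ) mod 2π = 0.535404 rad, q = (β − φ) mod 2π = 5.249538 rad → L = 7.58·(0.535404 + 8.863173 + 5.249538) = 7.58·14.648115 = 111.032711 m
RLR: c = (6 − d² + 2cos(α−β) + 2d(sin α − sin β))/8 = -5.500300, |c| > 1 → infeasible
LRL: c = (6 − d² + 2cos(α−β) − 2d(sin α − sin β))/8 = -11.220361, |c| > 1 → infeasible
Shortest: RSR with L = 66.554827 m ≈ 66.5548 m
Convert RSR to answer units (arcs ×180/π): t = 0.399556·180/π = 22.8929°, p = ρ·p = 7.58·7.211269 = 54.6614 m, q = 1.169495·180/π = 67.0071°, L = 66.5548 m.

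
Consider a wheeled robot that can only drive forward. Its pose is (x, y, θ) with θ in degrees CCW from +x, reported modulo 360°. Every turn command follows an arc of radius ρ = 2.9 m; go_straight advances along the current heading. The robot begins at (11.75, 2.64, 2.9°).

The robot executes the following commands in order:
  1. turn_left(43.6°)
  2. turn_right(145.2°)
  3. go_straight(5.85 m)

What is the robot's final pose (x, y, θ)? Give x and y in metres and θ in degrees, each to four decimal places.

set_pose: (x, y, θ) = (11.7500, 2.6400, 2.9000°), ρ = 2.9
turn_left(43.6°): centre at ρ to the left, rotate +43.6° → (13.7069, 3.5401, 46.5000°)
turn_right(145.2°): centre at ρ to the right, rotate −145.2° → (18.6771, 1.1052, -98.7000° ≡ 261.3000°)
go_straight(5.85): x += 5.85·cos θ, y += 5.85·sin θ → (17.7922, -4.6775, 261.3000°)

(17.7922, -4.6775, 261.3000°)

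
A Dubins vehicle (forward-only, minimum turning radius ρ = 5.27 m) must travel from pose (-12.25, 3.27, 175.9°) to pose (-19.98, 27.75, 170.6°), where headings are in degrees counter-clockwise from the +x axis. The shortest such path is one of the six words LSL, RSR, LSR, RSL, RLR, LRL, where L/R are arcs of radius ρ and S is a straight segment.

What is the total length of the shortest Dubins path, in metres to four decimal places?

29.4292 m

Let ψ = atan2(Δy, Δx) = atan2(24.48, -7.73) = 107.5244° be the start→goal bearing.
Normalize: d = |goal − start| / ρ = 25.671449/5.27 = 4.871243, α = (θ_start − ψ) mod 360° = 68.3756° = 1.193379 rad, β = (θ_goal − ψ) mod 360° = 63.0756° = 1.100876 rad.
Common terms: sin α = 0.929619, cos α = 0.368521, sin β = 0.891604, cos β = 0.452815, cos(α−β) = 0.995725, d² = 23.729006. Work in radians in the unit-radius frame; every candidate has L = ρ·(t + p + q).
LSL: p² = 2 + d² − 2cos(α−β) + 2d(sin α − sin β) = 24.107916; p = √p² = 4.909981; φ = atan2(cos β − cos α, d + sin α − sin β) = 0.017169 rad; t = (φ − α) mod 2π = 5.106976 rad, q = (β − φ) mod 2π = 1.083707 rad → L = 5.27·(5.106976 + 4.909981 + 1.083707) = 5.27·11.100664 = 58.500500 m
RSR: p² = 2 + d² − 2cos(α−β) + 2d(sin β − sin α) = 23.367196; p = √p² = 4.833963; φ = atan2(cos α − cos β, d − sin α + sin β) = -0.017439 rad; t = (α − φ) mod 2π = 1.210817 rad, q = (φ − β) mod 2π = 5.164871 rad → L = 5.27·(1.210817 + 4.833963 + 5.164871) = 5.27·11.209651 = 59.074858 m
LSR: p² = d² − 2 + 2cos(α−β) + 2d(sin α + sin β) = 41.463701; p = √p² = 6.439231; φ = atan2(−cos α − cos β, d + sin α + sin β) − atan2(−2, p) = 0.179035 rad; t = (φ − α) mod 2π = 5.268841 rad, q = (φ − β) mod 2π = 5.361344 rad → L = 5.27·(5.268841 + 6.439231 + 5.361344) = 5.27·17.069416 = 89.955825 m
RSL: p² = d² − 2 + 2cos(α−β) − 2d(sin α + sin β) = 5.977209; p = √p² = 2.444833; φ = atan2(cos α + cos β, d − sin α − sin β) − atan2(2, p) = -0.422603 rad; t = (α − φ) mod 2π = 1.615981 rad, q = (β − φ) mod 2π = 1.523479 rad → L = 5.27·(1.615981 + 2.444833 + 1.523479) = 5.27·5.584293 = 29.429224 m
RLR: c = (6 − d² + 2cos(α−β) + 2d(sin α − sin β))/8 = -1.920900, |c| > 1 → infeasible
LRL: c = (6 − d² + 2cos(α−β) − 2d(sin α − sin β))/8 = -2.013490, |c| > 1 → infeasible
Shortest: RSL with L = 29.429224 m ≈ 29.4292 m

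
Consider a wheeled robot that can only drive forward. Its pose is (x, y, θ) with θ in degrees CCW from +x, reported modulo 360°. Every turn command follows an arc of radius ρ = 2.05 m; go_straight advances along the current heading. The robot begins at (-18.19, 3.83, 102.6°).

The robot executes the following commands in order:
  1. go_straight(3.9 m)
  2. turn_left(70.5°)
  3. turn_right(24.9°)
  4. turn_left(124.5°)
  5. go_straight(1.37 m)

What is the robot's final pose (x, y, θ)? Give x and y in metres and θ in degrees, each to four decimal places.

set_pose: (x, y, θ) = (-18.1900, 3.8300, 102.6000°), ρ = 2.05
go_straight(3.9): x += 3.9·cos θ, y += 3.9·sin θ → (-19.0408, 7.6361, 102.6000°)
turn_left(70.5°): centre at ρ to the left, rotate +70.5° → (-20.7951, 9.2240, 173.1000°)
turn_right(24.9°): centre at ρ to the right, rotate −24.9° → (-21.6291, 9.5169, 148.2000°)
turn_left(124.5°): centre at ρ to the left, rotate +124.5° → (-24.7571, 7.6781, 272.7000°)
go_straight(1.37): x += 1.37·cos θ, y += 1.37·sin θ → (-24.6925, 6.3096, 272.7000°)

(-24.6925, 6.3096, 272.7000°)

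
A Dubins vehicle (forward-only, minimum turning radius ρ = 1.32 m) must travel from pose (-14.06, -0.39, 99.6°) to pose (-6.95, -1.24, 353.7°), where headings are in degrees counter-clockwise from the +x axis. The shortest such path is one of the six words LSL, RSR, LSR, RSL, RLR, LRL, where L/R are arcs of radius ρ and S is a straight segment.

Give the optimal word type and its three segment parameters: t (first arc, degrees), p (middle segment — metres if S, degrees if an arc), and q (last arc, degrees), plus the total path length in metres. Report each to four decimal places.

RSL: t = 123.5740°, p = 5.3415 m, q = 17.6740°, L = 8.5956 m

Let ψ = atan2(Δy, Δx) = atan2(-0.85, 7.11) = -6.8174° be the start→goal bearing.
Normalize: d = |goal − start| / ρ = 7.160628/1.32 = 5.424719, α = (θ_start − ψ) mod 360° = 106.4174° = 1.857333 rad, β = (θ_goal − ψ) mod 360° = 0.5174° = 0.009029 rad.
Common terms: sin α = 0.959228, cos α = -0.282632, sin β = 0.009029, cos β = 0.999959, cos(α−β) = -0.273959, d² = 29.427571. Work in radians in the unit-radius frame; every candidate has L = ρ·(t + p + q).
LSL: p² = 2 + d² − 2cos(α−β) + 2d(sin α − sin β) = 42.284615; p = √p² = 6.502662; φ = atan2(cos β − cos α, d + sin α − sin β) = 0.198543 rad; t = (φ − α) mod 2π = 4.624395 rad, q = (β − φ) mod 2π = 6.093672 rad → L = 1.32·(4.624395 + 6.502662 + 6.093672) = 1.32·17.220729 = 22.731362 m
RSR: p² = 2 + d² − 2cos(α−β) + 2d(sin β − sin α) = 21.666365; p = √p² = 4.654714; φ = atan2(cos α − cos β, d − sin α + sin β) = -0.279158 rad; t = (α − φ) mod 2π = 2.136492 rad, q = (φ − β) mod 2π = 5.994997 rad → L = 1.32·(2.136492 + 4.654714 + 5.994997) = 1.32·12.786203 = 16.877788 m
LSR: p² = d² − 2 + 2cos(α−β) + 2d(sin α + sin β) = 37.384705; p = √p² = 6.114303; φ = atan2(−cos α − cos β, d + sin α + sin β) − atan2(−2, p) = 0.204394 rad; t = (φ − α) mod 2π = 4.630246 rad, q = (φ − β) mod 2π = 0.195364 rad → L = 1.32·(4.630246 + 6.114303 + 0.195364) = 1.32·10.939913 = 14.440685 m
RSL: p² = d² − 2 + 2cos(α−β) − 2d(sin α + sin β) = 16.374601; p = √p² = 4.046554; φ = atan2(cos α + cos β, d − sin α − sin β) − atan2(2, p) = -0.299441 rad; t = (α − φ) mod 2π = 2.156774 rad, q = (β − φ) mod 2π = 0.308470 rad → L = 1.32·(2.156774 + 4.046554 + 0.308470) = 1.32·6.511798 = 8.595574 m
RLR: c = (6 − d² + 2cos(α−β) + 2d(sin α − sin β))/8 = -1.708296, |c| > 1 → infeasible
LRL: c = (6 − d² + 2cos(α−β) − 2d(sin α − sin β))/8 = -4.285577, |c| > 1 → infeasible
Shortest: RSL with L = 8.595574 m ≈ 8.5956 m
Convert RSL to answer units (arcs ×180/π): t = 2.156774·180/π = 123.5740°, p = ρ·p = 1.32·4.046554 = 5.3415 m, q = 0.308470·180/π = 17.6740°, L = 8.5956 m.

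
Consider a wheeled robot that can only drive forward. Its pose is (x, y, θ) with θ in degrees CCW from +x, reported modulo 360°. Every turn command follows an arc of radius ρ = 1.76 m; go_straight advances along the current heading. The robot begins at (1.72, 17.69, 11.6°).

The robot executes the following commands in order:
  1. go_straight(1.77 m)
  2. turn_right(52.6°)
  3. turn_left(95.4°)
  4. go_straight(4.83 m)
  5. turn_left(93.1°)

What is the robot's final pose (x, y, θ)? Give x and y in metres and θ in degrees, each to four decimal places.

set_pose: (x, y, θ) = (1.7200, 17.6900, 11.6000°), ρ = 1.76
go_straight(1.77): x += 1.77·cos θ, y += 1.77·sin θ → (3.4538, 18.0459, 11.6000°)
turn_right(52.6°): centre at ρ to the right, rotate −52.6° → (4.9624, 17.6501, -41.0000° ≡ 319.0000°)
turn_left(95.4°): centre at ρ to the left, rotate +95.4° → (7.5481, 17.9539, 414.4000° ≡ 54.4000°)
go_straight(4.83): x += 4.83·cos θ, y += 4.83·sin θ → (10.3598, 21.8812, 54.4000°)
turn_left(93.1°): centre at ρ to the left, rotate +93.1° → (9.8744, 24.3901, 147.5000°)

(9.8744, 24.3901, 147.5000°)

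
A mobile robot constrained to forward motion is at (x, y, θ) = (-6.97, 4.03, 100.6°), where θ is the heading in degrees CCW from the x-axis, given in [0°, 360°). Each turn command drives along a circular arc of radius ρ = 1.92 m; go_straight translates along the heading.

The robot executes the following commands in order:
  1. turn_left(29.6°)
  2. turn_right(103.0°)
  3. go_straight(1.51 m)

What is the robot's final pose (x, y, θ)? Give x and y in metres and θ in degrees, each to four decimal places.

(-5.4589, 8.5533, 27.2000°)

set_pose: (x, y, θ) = (-6.9700, 4.0300, 100.6000°), ρ = 1.92
turn_left(29.6°): centre at ρ to the left, rotate +29.6° → (-7.3907, 4.9161, 130.2000°)
turn_right(103.0°): centre at ρ to the right, rotate −103.0° → (-6.8019, 7.8631, 27.2000°)
go_straight(1.51): x += 1.51·cos θ, y += 1.51·sin θ → (-5.4589, 8.5533, 27.2000°)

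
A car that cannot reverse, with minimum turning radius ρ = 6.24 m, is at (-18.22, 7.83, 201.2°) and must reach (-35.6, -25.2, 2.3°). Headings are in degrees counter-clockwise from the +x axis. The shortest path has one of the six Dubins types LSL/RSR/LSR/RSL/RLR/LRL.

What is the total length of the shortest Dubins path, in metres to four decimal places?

46.4509 m

Let ψ = atan2(Δy, Δx) = atan2(-33.03, -17.38) = -117.7528° be the start→goal bearing.
Normalize: d = |goal − start| / ρ = 37.323522/6.24 = 5.981334, α = (θ_start − ψ) mod 360° = 318.9528° = 5.566777 rad, β = (θ_goal − ψ) mod 360° = 120.0528° = 2.095317 rad.
Common terms: sin α = -0.656680, cos α = 0.754169, sin β = 0.865564, cos β = -0.500798, cos(α−β) = -0.946085, d² = 35.776352. Work in radians in the unit-radius frame; every candidate has L = ρ·(t + p + q).
LSL: p² = 2 + d² − 2cos(α−β) + 2d(sin α − sin β) = 21.458420; p = √p² = 4.632323; φ = atan2(cos β − cos α, d + sin α − sin β) = -0.274344 rad; t = (φ − α) mod 2π = 0.442065 rad, q = (β − φ) mod 2π = 2.369661 rad → L = 6.24·(0.442065 + 4.632323 + 2.369661) = 6.24·7.444049 = 46.450865 m
RSR: p² = 2 + d² − 2cos(α−β) + 2d(sin β − sin α) = 57.878626; p = √p² = 7.607800; φ = atan2(cos α − cos β, d − sin α + sin β) = 0.165715 rad; t = (α − φ) mod 2π = 5.401061 rad, q = (φ − β) mod 2π = 4.353584 rad → L = 6.24·(5.401061 + 7.607800 + 4.353584) = 6.24·17.362446 = 108.341660 m
LSR: p² = d² − 2 + 2cos(α−β) + 2d(sin α + sin β) = 34.382989; p = √p² = 5.863701; φ = atan2(−cos α − cos β, d + sin α + sin β) − atan2(−2, p) = 0.287800 rad; t = (φ − α) mod 2π = 1.004208 rad, q = (φ − β) mod 2π = 4.475668 rad → L = 6.24·(1.004208 + 5.863701 + 4.475668) = 6.24·11.343577 = 70.783920 m
RSL: p² = d² − 2 + 2cos(α−β) − 2d(sin α + sin β) = 29.385374; p = √p² = 5.420828; φ = atan2(cos α + cos β, d − sin α − sin β) − atan2(2, p) = -0.309589 rad; t = (α − φ) mod 2π = 5.876366 rad, q = (β − φ) mod 2π = 2.404906 rad → L = 6.24·(5.876366 + 5.420828 + 2.404906) = 6.24·13.702099 = 85.501098 m
RLR: c = (6 − d² + 2cos(α−β) + 2d(sin α − sin β))/8 = -6.234828, |c| > 1 → infeasible
LRL: c = (6 − d² + 2cos(α−β) − 2d(sin α − sin β))/8 = -1.682303, |c| > 1 → infeasible
Shortest: LSL with L = 46.450865 m ≈ 46.4509 m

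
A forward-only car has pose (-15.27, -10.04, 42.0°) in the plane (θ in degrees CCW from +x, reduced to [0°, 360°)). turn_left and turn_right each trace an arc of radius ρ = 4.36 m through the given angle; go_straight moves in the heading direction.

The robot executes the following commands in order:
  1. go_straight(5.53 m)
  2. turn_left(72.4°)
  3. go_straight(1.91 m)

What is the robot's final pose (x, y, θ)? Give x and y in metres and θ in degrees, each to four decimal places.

(-10.8963, 0.4409, 114.4000°)

set_pose: (x, y, θ) = (-15.2700, -10.0400, 42.0000°), ρ = 4.36
go_straight(5.53): x += 5.53·cos θ, y += 5.53·sin θ → (-11.1604, -6.3397, 42.0000°)
turn_left(72.4°): centre at ρ to the left, rotate +72.4° → (-10.1072, -1.2985, 114.4000°)
go_straight(1.91): x += 1.91·cos θ, y += 1.91·sin θ → (-10.8963, 0.4409, 114.4000°)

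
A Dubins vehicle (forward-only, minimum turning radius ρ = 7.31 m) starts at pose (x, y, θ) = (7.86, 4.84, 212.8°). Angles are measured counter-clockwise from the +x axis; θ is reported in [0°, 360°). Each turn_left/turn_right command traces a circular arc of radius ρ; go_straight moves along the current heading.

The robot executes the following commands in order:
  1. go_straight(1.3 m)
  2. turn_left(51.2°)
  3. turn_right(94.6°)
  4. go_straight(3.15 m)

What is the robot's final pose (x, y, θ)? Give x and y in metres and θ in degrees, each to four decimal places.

set_pose: (x, y, θ) = (7.8600, 4.8400, 212.8000°), ρ = 7.31
go_straight(1.3): x += 1.3·cos θ, y += 1.3·sin θ → (6.7673, 4.1358, 212.8000°)
turn_left(51.2°): centre at ρ to the left, rotate +51.2° → (3.4572, -1.2447, 264.0000°)
turn_right(94.6°): centre at ρ to the right, rotate −94.6° → (-5.1574, -7.6658, 169.4000°)
go_straight(3.15): x += 3.15·cos θ, y += 3.15·sin θ → (-8.2537, -7.0864, 169.4000°)

(-8.2537, -7.0864, 169.4000°)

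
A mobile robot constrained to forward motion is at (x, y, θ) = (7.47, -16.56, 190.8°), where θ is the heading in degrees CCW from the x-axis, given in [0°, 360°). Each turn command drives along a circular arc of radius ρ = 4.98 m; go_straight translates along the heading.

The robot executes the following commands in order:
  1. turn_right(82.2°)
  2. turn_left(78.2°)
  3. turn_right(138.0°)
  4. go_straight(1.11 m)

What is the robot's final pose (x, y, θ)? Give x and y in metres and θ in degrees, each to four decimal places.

(-7.0981, -0.8397, 48.8000°)

set_pose: (x, y, θ) = (7.4700, -16.5600, 190.8000°), ρ = 4.98
turn_right(82.2°): centre at ρ to the right, rotate −82.2° → (1.8170, -13.2566, 108.6000°)
turn_left(78.2°): centre at ρ to the left, rotate +78.2° → (-3.4926, -9.9001, 186.8000°)
turn_right(138.0°): centre at ρ to the right, rotate −138.0° → (-7.8293, -1.6748, 48.8000°)
go_straight(1.11): x += 1.11·cos θ, y += 1.11·sin θ → (-7.0981, -0.8397, 48.8000°)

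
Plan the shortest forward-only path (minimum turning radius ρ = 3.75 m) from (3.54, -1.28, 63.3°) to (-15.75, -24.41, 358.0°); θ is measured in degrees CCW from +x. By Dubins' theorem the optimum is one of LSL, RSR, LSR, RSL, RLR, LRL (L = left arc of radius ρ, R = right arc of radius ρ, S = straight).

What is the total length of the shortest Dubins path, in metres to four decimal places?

45.6272 m

Let ψ = atan2(Δy, Δx) = atan2(-23.13, -19.29) = -129.8275° be the start→goal bearing.
Normalize: d = |goal − start| / ρ = 30.118117/3.75 = 8.031498, α = (θ_start − ψ) mod 360° = 193.1275° = 3.370711 rad, β = (θ_goal − ψ) mod 360° = 127.8275° = 2.231011 rad.
Common terms: sin α = -0.227119, cos α = -0.973867, sin β = 0.789861, cos β = -0.613286, cos(α−β) = 0.417867, d² = 64.504960. Work in radians in the unit-radius frame; every candidate has L = ρ·(t + p + q).
LSL: p² = 2 + d² − 2cos(α−β) + 2d(sin α − sin β) = 49.333489; p = √p² = 7.023780; φ = atan2(cos β − cos α, d + sin α − sin β) = 0.051360 rad; t = (φ − α) mod 2π = 2.963834 rad, q = (β − φ) mod 2π = 2.179651 rad → L = 3.75·(2.963834 + 7.023780 + 2.179651) = 3.75·12.167266 = 45.627246 m
RSR: p² = 2 + d² − 2cos(α−β) + 2d(sin β − sin α) = 82.004963; p = √p² = 9.055659; φ = atan2(cos α − cos β, d − sin α + sin β) = -0.039829 rad; t = (α − φ) mod 2π = 3.410539 rad, q = (φ − β) mod 2π = 4.012346 rad → L = 3.75·(3.410539 + 9.055659 + 4.012346) = 3.75·16.478544 = 61.794542 m
LSR: p² = d² − 2 + 2cos(α−β) + 2d(sin α + sin β) = 72.380020; p = √p² = 8.507645; φ = atan2(−cos α − cos β, d + sin α + sin β) − atan2(−2, p) = 0.413509 rad; t = (φ − α) mod 2π = 3.325984 rad, q = (φ − β) mod 2π = 4.465684 rad → L = 3.75·(3.325984 + 8.507645 + 4.465684) = 3.75·16.299312 = 61.122422 m
RSL: p² = d² − 2 + 2cos(α−β) − 2d(sin α + sin β) = 54.301369; p = √p² = 7.368946; φ = atan2(cos α + cos β, d − sin α − sin β) − atan2(2, p) = -0.474416 rad; t = (α − φ) mod 2π = 3.845126 rad, q = (β − φ) mod 2π = 2.705426 rad → L = 3.75·(3.845126 + 7.368946 + 2.705426) = 3.75·13.919499 = 52.198121 m
RLR: c = (6 − d² + 2cos(α−β) + 2d(sin α − sin β))/8 = -9.250620, |c| > 1 → infeasible
LRL: c = (6 − d² + 2cos(α−β) − 2d(sin α − sin β))/8 = -5.166686, |c| > 1 → infeasible
Shortest: LSL with L = 45.627246 m ≈ 45.6272 m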